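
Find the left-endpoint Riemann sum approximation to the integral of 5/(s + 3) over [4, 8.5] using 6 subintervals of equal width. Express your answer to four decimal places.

Δs = (8.5 − 4)/6 = 0.75.
Left endpoints: 4, 4.75, 5.5, 6.25, 7, 7.75.
f(4) = 5/7, f(4.75) = 20/31, f(5.5) = 10/17, f(6.25) = 20/37, f(7) = 0.5, f(7.75) = 20/43.
Sum = Δs · [f(4) + f(4.75) + f(5.5) + ...].
Sum ≈ 2.5900.

2.5900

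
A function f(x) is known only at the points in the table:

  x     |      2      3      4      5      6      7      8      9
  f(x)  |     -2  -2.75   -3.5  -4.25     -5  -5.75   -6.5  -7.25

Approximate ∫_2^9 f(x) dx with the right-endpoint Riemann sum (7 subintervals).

-35

Δx = 1.
Sum = 1·[(-2.75) + (-3.5) + (-4.25) + (-5) + (-5.75) + (-6.5) + (-7.25)] = -35.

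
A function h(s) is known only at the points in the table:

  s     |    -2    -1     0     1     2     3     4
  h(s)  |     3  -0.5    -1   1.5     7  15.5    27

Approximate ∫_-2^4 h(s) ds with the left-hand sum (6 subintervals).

25.5

Δs = 1.
Sum = 1·[3 + (-0.5) + (-1) + 1.5 + 7 + 15.5] = 25.5.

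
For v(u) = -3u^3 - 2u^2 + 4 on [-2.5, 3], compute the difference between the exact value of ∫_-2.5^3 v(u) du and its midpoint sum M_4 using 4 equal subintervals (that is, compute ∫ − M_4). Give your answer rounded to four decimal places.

-3.6828

Exact integral: ∫_-2.5^3 v(u) du ≈ -37.869792.
M_4 ≈ -34.187012.
Error ≈ -37.869792 − (-34.187012) ≈ -3.6828.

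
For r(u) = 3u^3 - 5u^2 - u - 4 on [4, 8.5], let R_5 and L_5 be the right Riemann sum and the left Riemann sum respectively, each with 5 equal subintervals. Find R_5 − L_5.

R_5 = 3405.2625.
L_5 = 2177.1.
R_5 − L_5 = 1228.1625.

1228.1625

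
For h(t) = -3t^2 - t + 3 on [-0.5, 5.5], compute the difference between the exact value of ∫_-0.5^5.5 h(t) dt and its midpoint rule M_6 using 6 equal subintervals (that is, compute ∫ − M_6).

Exact integral: ∫_-0.5^5.5 h(t) dt = -163.5.
M_6 = -162.
Error = -163.5 − (-162) = -1.5.

-1.5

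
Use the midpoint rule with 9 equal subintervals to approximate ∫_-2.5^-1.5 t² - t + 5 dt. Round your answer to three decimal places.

Δt = (-1.5 − (-2.5))/9 = 1/9.
Midpoints: -22/9, -7/3, -20/9, -19/9, -2, -17/9, -16/9, -5/3, -14/9.
f(-22/9) = 1087/81, f(-7/3) = 115/9, f(-20/9) = 985/81, f(-19/9) = 937/81, f(-2) = 11, f(-17/9) = 847/81, f(-16/9) = 805/81, f(-5/3) = 85/9, f(-14/9) = 727/81.
Sum = Δt · [f(-22/9) + f(-7/3) + f(-20/9) + ...].
Sum ≈ 11.082.

11.082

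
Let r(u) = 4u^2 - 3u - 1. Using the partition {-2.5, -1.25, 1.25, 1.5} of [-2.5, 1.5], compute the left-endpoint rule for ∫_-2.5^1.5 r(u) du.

62.25

Subinterval widths: 1.25, 2.5, 0.25.
Left endpoints: -2.5, -1.25, 1.25.
r(-2.5) = 31.5, r(-1.25) = 9, r(1.25) = 1.5.
Sum = Σ Δu_i · r(u_i).
Sum = 62.25.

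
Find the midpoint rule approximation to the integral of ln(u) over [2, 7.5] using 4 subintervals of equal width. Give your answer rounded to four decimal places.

8.2534

Δu = (7.5 − 2)/4 = 1.375.
Midpoints: 2.6875, 4.0625, 5.4375, 6.8125.
f(2.6875) ≈ 0.9886, f(4.0625) ≈ 1.4018, f(5.4375) ≈ 1.6933, f(6.8125) ≈ 1.9188.
Sum = Δu · [f(2.6875) + f(4.0625) + f(5.4375) + f(6.8125)].
Sum ≈ 8.2534.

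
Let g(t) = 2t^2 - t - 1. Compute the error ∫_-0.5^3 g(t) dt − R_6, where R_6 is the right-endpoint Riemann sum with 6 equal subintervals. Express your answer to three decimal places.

-4.480

Exact integral: ∫_-0.5^3 g(t) dt ≈ 10.20833.
R_6 ≈ 14.68866.
Error ≈ 10.20833 − 14.68866 ≈ -4.480.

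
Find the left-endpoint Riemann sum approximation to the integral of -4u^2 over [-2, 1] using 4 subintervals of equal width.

Δu = (1 − (-2))/4 = 0.75.
Left endpoints: -2, -1.25, -0.5, 0.25.
f(-2) = -16, f(-1.25) = -6.25, f(-0.5) = -1, f(0.25) = -0.25.
Sum = Δu · [f(-2) + f(-1.25) + f(-0.5) + f(0.25)].
Sum = -17.625.

-17.625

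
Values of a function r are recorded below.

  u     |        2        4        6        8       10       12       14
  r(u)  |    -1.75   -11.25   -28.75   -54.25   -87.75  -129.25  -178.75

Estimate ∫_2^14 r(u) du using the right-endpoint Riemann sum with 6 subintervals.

Δu = 2.
Sum = 2·[(-11.25) + (-28.75) + (-54.25) + (-87.75) + (-129.25) + (-178.75)] = -980.

-980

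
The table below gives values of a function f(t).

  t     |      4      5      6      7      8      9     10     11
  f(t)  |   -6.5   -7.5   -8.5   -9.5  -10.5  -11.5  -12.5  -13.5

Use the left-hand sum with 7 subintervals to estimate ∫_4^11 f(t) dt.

Δt = 1.
Sum = 1·[(-6.5) + (-7.5) + (-8.5) + (-9.5) + (-10.5) + (-11.5) + (-12.5)] = -66.5.

-66.5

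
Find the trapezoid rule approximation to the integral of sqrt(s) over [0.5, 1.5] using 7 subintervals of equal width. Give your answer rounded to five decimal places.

Δs = (1.5 − 0.5)/7 = 1/7.
f(0.5) ≈ 0.70711, f(9/14) ≈ 0.80178, f(11/14) ≈ 0.88641, f(13/14) ≈ 0.96362, f(15/14) ≈ 1.03510, f(17/14) ≈ 1.10195, f(19/14) ≈ 1.16496, f(1.5) ≈ 1.22474.
T_7 = (Δs/2)·[f(s_0) + 2f(s_1) + ... + 2f(s_{6}) + f(s_7)].
Sum ≈ 0.98854.

0.98854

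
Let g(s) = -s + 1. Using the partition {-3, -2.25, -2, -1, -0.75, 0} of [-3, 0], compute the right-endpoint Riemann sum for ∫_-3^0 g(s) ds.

Subinterval widths: 0.75, 0.25, 1, 0.25, 0.75.
Right endpoints: -2.25, -2, -1, -0.75, 0.
g(-2.25) = 3.25, g(-2) = 3, g(-1) = 2, g(-0.75) = 1.75, g(0) = 1.
Sum = Σ Δs_i · g(s_i).
Sum = 6.375.

6.375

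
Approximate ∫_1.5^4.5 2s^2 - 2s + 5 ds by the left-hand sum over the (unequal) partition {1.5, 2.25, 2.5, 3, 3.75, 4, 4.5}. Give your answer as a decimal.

47.4375

Subinterval widths: 0.75, 0.25, 0.5, 0.75, 0.25, 0.5.
Left endpoints: 1.5, 2.25, 2.5, 3, 3.75, 4.
f(1.5) = 6.5, f(2.25) = 10.625, f(2.5) = 12.5, f(3) = 17, f(3.75) = 25.625, f(4) = 29.
Sum = Σ Δs_i · f(s_i).
Sum = 47.4375.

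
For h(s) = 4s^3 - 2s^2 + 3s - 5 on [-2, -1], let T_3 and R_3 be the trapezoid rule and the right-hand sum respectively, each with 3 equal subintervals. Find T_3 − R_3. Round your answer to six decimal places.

-6.166667

T_3 ≈ -29.53703704.
R_3 ≈ -23.37037037.
T_3 − R_3 ≈ -6.166667.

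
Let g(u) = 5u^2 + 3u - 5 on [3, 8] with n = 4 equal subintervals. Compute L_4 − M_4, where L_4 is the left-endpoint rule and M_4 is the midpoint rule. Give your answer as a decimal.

-171.484375

L_4 = 691.09375.
M_4 = 862.578125.
L_4 − M_4 = -171.484375.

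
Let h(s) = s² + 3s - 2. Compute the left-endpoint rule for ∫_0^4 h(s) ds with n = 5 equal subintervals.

Δs = (4 − 0)/5 = 0.8.
Left endpoints: 0, 0.8, 1.6, 2.4, 3.2.
h(0) = -2, h(0.8) = 1.04, h(1.6) = 5.36, h(2.4) = 10.96, h(3.2) = 17.84.
Sum = Δs · [h(0) + h(0.8) + h(1.6) + h(2.4) + h(3.2)].
Sum = 26.56.

26.56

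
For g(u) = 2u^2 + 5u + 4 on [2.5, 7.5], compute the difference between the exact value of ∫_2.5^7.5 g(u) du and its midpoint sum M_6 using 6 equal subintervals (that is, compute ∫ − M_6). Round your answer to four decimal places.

0.5787

Exact integral: ∫_2.5^7.5 g(u) du ≈ 415.833333.
M_6 ≈ 415.254630.
Error ≈ 415.833333 − 415.254630 ≈ 0.5787.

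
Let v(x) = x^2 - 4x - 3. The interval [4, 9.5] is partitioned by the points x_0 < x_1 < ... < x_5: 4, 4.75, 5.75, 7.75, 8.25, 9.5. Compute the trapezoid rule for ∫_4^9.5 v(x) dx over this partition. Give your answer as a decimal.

Subinterval widths: 0.75, 1, 2, 0.5, 1.25.
v(4) = -3, v(4.75) = 0.5625, v(5.75) = 7.0625, v(7.75) = 26.0625, v(8.25) = 32.0625, v(9.5) = 49.25.
On each subinterval the trapezoid contributes (Δx_i/2)·[v(x_{i-1}) + v(x_i)].
Sum = 101.375.

101.375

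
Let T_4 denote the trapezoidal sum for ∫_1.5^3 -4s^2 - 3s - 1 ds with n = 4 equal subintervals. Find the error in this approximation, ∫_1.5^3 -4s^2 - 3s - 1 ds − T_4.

Exact integral: ∫_1.5^3 f(s) ds = -43.125.
T_4 = -43.265625.
Error = -43.125 − (-43.265625) = 0.140625.

0.140625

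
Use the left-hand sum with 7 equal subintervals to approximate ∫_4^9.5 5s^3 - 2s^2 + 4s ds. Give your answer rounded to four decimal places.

8028.3584

Δs = (9.5 − 4)/7 = 11/14.
Left endpoints: 4, 67/14, 39/7, 89/14, 50/7, 111/14, 61/7.
f(4) = 304, f(67/14) = 1430651/2744, f(39/7) = 282945/343, f(89/14) = 3372833/2744, f(50/7) = 599800/343, f(111/14) = 6580191/2744, f(61/7) = 1094767/343.
Sum = Δs · [f(4) + f(67/14) + f(39/7) + ...].
Sum ≈ 8028.3584.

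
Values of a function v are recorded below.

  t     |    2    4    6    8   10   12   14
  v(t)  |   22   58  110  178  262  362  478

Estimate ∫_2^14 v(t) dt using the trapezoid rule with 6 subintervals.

2440

Δt = 2.
T_6 = (2/2)·[22 + 2·58 + 2·110 + 2·178 + 2·262 + 2·362 + 478] = 2440.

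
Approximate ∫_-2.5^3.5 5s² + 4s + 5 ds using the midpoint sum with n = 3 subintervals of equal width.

Δs = (3.5 − (-2.5))/3 = 2.
Midpoints: -1.5, 0.5, 2.5.
f(-1.5) = 10.25, f(0.5) = 8.25, f(2.5) = 46.25.
Sum = Δs · [f(-1.5) + f(0.5) + f(2.5)].
Sum = 129.5.

129.5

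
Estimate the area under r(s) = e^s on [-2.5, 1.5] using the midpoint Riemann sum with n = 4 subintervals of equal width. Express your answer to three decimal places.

Δs = (1.5 − (-2.5))/4 = 1.
Midpoints: -2, -1, 0, 1.
r(-2) ≈ 0.135, r(-1) ≈ 0.368, r(0) ≈ 1.000, r(1) ≈ 2.718.
Sum = Δs · [r(-2) + r(-1) + r(0) + r(1)].
Sum ≈ 4.221.

4.221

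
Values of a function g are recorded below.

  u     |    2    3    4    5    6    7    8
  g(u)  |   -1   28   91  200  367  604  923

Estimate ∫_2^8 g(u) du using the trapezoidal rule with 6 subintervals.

1751

Δu = 1.
T_6 = (1/2)·[(-1) + 2·28 + 2·91 + 2·200 + 2·367 + 2·604 + 923] = 1751.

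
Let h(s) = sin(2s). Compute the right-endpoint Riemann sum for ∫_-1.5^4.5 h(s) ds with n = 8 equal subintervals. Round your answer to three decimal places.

0.176

Δs = (4.5 − (-1.5))/8 = 0.75.
Right endpoints: -0.75, 0, 0.75, 1.5, 2.25, 3, 3.75, 4.5.
h(-0.75) ≈ -0.997, h(0) ≈ 0.000, h(0.75) ≈ 0.997, h(1.5) ≈ 0.141, h(2.25) ≈ -0.978, h(3) ≈ -0.279, h(3.75) ≈ 0.938, h(4.5) ≈ 0.412.
Sum = Δs · [h(-0.75) + h(0) + h(0.75) + ...].
Sum ≈ 0.176.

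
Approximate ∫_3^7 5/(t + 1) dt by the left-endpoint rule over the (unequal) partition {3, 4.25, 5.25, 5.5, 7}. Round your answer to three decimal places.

3.869

Subinterval widths: 1.25, 1, 0.25, 1.5.
Left endpoints: 3, 4.25, 5.25, 5.5.
f(3) = 1.25, f(4.25) = 20/21, f(5.25) = 0.8, f(5.5) = 10/13.
Sum = Σ Δt_i · f(t_i).
Sum ≈ 3.869.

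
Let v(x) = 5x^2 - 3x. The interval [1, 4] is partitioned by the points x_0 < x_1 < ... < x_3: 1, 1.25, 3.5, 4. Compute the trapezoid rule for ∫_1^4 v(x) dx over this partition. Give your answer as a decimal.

Subinterval widths: 0.25, 2.25, 0.5.
v(1) = 2, v(1.25) = 4.0625, v(3.5) = 50.75, v(4) = 68.
On each subinterval the trapezoid contributes (Δx_i/2)·[v(x_{i-1}) + v(x_i)].
Sum = 92.109375.

92.109375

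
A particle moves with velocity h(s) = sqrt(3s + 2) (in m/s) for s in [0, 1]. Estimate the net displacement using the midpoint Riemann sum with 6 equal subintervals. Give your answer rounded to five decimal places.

1.85643

Δs = (1 − 0)/6 = 1/6.
Midpoints: 1/12, 0.25, 5/12, 7/12, 0.75, 11/12.
h(1/12) ≈ 1.50000, h(0.25) ≈ 1.65831, h(5/12) ≈ 1.80278, h(7/12) ≈ 1.93649, h(0.75) ≈ 2.06155, h(11/12) ≈ 2.17945.
Sum = Δs · [h(1/12) + h(0.25) + h(5/12) + ...].
Sum ≈ 1.85643.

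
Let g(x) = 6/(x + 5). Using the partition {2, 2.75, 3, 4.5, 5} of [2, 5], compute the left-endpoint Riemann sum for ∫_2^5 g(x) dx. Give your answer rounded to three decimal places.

2.277

Subinterval widths: 0.75, 0.25, 1.5, 0.5.
Left endpoints: 2, 2.75, 3, 4.5.
g(2) = 6/7, g(2.75) = 24/31, g(3) = 0.75, g(4.5) = 12/19.
Sum = Σ Δx_i · g(x_i).
Sum ≈ 2.277.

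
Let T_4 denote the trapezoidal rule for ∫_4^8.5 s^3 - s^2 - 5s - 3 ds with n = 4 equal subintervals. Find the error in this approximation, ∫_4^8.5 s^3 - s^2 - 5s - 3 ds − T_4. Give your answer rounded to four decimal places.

Exact integral: ∫_4^8.5 f(s) ds = 903.515625.
T_4 ≈ 920.364258.
Error ≈ 903.515625 − 920.364258 ≈ -16.8486.

-16.8486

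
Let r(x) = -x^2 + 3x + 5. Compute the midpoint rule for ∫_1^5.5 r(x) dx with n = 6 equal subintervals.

11.4609375

Δx = (5.5 − 1)/6 = 0.75.
Midpoints: 1.375, 2.125, 2.875, 3.625, 4.375, 5.125.
r(1.375) = 7.234375, r(2.125) = 6.859375, r(2.875) = 5.359375, r(3.625) = 2.734375, r(4.375) = -1.015625, r(5.125) = -5.890625.
Sum = Δx · [r(1.375) + r(2.125) + r(2.875) + ...].
Sum = 11.4609375.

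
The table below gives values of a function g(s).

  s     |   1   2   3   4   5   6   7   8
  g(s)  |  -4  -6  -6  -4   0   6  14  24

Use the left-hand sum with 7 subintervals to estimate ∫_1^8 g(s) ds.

0

Δs = 1.
Sum = 1·[(-4) + (-6) + (-6) + (-4) + 0 + 6 + 14] = 0.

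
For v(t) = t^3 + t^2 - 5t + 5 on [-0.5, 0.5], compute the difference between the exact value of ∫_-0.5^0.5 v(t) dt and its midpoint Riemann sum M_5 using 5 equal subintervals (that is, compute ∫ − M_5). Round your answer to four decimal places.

Exact integral: ∫_-0.5^0.5 v(t) dt ≈ 5.083333.
M_5 = 5.08.
Error ≈ 5.083333 − 5.08 ≈ 0.0033.

0.0033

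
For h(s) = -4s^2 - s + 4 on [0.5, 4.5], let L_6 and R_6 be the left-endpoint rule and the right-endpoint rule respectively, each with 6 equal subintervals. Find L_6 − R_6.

56

L_6 ≈ -88.51852.
R_6 ≈ -144.51852.
L_6 − R_6 = 56.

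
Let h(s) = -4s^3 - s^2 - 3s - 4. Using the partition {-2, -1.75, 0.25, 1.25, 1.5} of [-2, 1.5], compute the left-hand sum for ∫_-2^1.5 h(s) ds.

Subinterval widths: 0.25, 2, 1, 0.25.
Left endpoints: -2, -1.75, 0.25, 1.25.
h(-2) = 30, h(-1.75) = 19.625, h(0.25) = -4.875, h(1.25) = -17.125.
Sum = Σ Δs_i · h(s_i).
Sum = 37.59375.

37.59375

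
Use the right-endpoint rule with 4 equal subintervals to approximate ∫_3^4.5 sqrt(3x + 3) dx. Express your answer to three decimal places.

5.768

Δx = (4.5 − 3)/4 = 0.375.
Right endpoints: 3.375, 3.75, 4.125, 4.5.
f(3.375) ≈ 3.623, f(3.75) ≈ 3.775, f(4.125) ≈ 3.921, f(4.5) ≈ 4.062.
Sum = Δx · [f(3.375) + f(3.75) + f(4.125) + f(4.5)].
Sum ≈ 5.768.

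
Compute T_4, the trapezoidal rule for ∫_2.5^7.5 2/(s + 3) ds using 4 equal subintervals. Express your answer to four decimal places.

Δs = (7.5 − 2.5)/4 = 1.25.
f(2.5) = 4/11, f(3.75) = 8/27, f(5) = 0.25, f(6.25) = 8/37, f(7.5) = 4/21.
T_4 = (Δs/2)·[f(s_0) + 2f(s_1) + 2f(s_2) + 2f(s_3) + f(s_4)].
Sum ≈ 1.2995.

1.2995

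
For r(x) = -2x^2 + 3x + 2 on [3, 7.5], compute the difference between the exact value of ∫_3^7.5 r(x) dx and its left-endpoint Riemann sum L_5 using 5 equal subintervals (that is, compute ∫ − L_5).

Exact integral: ∫_3^7.5 r(x) dx = -183.375.
L_5 = -148.14.
Error = -183.375 − (-148.14) = -35.235.

-35.235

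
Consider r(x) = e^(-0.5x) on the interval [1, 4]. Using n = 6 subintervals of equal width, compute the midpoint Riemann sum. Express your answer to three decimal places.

0.940

Δx = (4 − 1)/6 = 0.5.
Midpoints: 1.25, 1.75, 2.25, 2.75, 3.25, 3.75.
r(1.25) ≈ 0.535, r(1.75) ≈ 0.417, r(2.25) ≈ 0.325, r(2.75) ≈ 0.253, r(3.25) ≈ 0.197, r(3.75) ≈ 0.153.
Sum = Δx · [r(1.25) + r(1.75) + r(2.25) + ...].
Sum ≈ 0.940.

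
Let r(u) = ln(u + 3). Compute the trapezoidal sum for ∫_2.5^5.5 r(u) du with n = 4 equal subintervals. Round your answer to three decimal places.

Δu = (5.5 − 2.5)/4 = 0.75.
r(2.5) ≈ 1.705, r(3.25) ≈ 1.833, r(4) ≈ 1.946, r(4.75) ≈ 2.048, r(5.5) ≈ 2.140.
T_4 = (Δu/2)·[r(u_0) + 2r(u_1) + 2r(u_2) + 2r(u_3) + r(u_4)].
Sum ≈ 5.811.

5.811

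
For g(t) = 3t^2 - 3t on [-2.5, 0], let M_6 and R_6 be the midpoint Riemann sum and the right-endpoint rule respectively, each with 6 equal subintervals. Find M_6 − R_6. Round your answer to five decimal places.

M_6 ≈ 24.8914931.
R_6 ≈ 19.7482639.
M_6 − R_6 ≈ 5.14323.

5.14323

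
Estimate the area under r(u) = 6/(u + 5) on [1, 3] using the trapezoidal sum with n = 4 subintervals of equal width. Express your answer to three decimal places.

Δu = (3 − 1)/4 = 0.5.
r(1) = 1, r(1.5) = 12/13, r(2) = 6/7, r(2.5) = 0.8, r(3) = 0.75.
T_4 = (Δu/2)·[r(u_0) + 2r(u_1) + 2r(u_2) + 2r(u_3) + r(u_4)].
Sum ≈ 1.728.

1.728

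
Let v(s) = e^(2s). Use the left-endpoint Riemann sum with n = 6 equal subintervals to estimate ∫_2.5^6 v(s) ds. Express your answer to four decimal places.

42895.5746

Δs = (6 − 2.5)/6 = 7/12.
Left endpoints: 2.5, 37/12, 11/3, 4.25, 29/6, 65/12.
v(2.5) ≈ 148.4132, v(37/12) ≈ 476.5948, v(11/3) ≈ 1530.4749, v(4.25) ≈ 4914.7688, v(29/6) ≈ 15782.6524, v(65/12) ≈ 50682.3668.
Sum = Δs · [v(2.5) + v(37/12) + v(11/3) + ...].
Sum ≈ 42895.5746.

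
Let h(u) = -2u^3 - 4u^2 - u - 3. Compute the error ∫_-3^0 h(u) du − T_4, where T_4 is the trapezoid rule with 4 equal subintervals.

-1.40625

Exact integral: ∫_-3^0 h(u) du = 0.
T_4 = 1.40625.
Error = 0 − 1.40625 = -1.40625.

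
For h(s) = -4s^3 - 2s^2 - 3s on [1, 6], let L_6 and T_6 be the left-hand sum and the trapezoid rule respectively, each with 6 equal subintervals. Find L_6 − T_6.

L_6 ≈ -1122.54629630.
T_6 ≈ -1516.29629630.
L_6 − T_6 = 393.75.

393.75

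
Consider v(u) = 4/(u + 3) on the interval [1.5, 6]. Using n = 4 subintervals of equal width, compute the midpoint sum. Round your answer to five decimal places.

Δu = (6 − 1.5)/4 = 1.125.
Midpoints: 2.0625, 3.1875, 4.3125, 5.4375.
v(2.0625) = 64/81, v(3.1875) = 64/99, v(4.3125) = 64/117, v(5.4375) = 64/135.
Sum = Δu · [v(2.0625) + v(3.1875) + v(4.3125) + v(5.4375)].
Sum ≈ 2.76488.

2.76488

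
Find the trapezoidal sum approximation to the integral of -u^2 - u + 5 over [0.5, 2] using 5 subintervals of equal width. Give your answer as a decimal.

2.9775

Δu = (2 − 0.5)/5 = 0.3.
f(0.5) = 4.25, f(0.8) = 3.56, f(1.1) = 2.69, f(1.4) = 1.64, f(1.7) = 0.41, f(2) = -1.
T_5 = (Δu/2)·[f(u_0) + 2f(u_1) + ... + 2f(u_{4}) + f(u_5)].
Sum = 2.9775.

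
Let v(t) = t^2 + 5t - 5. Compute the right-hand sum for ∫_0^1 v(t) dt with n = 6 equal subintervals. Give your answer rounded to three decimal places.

Δt = (1 − 0)/6 = 1/6.
Right endpoints: 1/6, 1/3, 0.5, 2/3, 5/6, 1.
v(1/6) = -149/36, v(1/3) = -29/9, v(0.5) = -2.25, v(2/3) = -11/9, v(5/6) = -5/36, v(1) = 1.
Sum = Δt · [v(1/6) + v(1/3) + v(0.5) + ...].
Sum ≈ -1.662.

-1.662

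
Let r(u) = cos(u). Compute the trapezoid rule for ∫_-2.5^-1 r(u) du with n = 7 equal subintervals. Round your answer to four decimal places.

-0.2421

Δu = (-1 − (-2.5))/7 = 3/14.
r(-2.5) ≈ -0.8011, r(-16/7) ≈ -0.6556, r(-29/14) ≈ -0.4800, r(-13/7) ≈ -0.2824, r(-23/14) ≈ -0.0720, r(-10/7) ≈ 0.1417, r(-17/14) ≈ 0.3490, r(-1) ≈ 0.5403.
T_7 = (Δu/2)·[r(u_0) + 2r(u_1) + ... + 2r(u_{6}) + r(u_7)].
Sum ≈ -0.2421.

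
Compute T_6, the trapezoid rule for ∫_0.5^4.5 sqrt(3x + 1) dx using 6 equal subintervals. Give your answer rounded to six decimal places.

11.371149

Δx = (4.5 − 0.5)/6 = 2/3.
f(0.5) ≈ 1.581139, f(7/6) ≈ 2.121320, f(11/6) ≈ 2.549510, f(2.5) ≈ 2.915476, f(19/6) ≈ 3.240370, f(23/6) ≈ 3.535534, f(4.5) ≈ 3.807887.
T_6 = (Δx/2)·[f(x_0) + 2f(x_1) + ... + 2f(x_{5}) + f(x_6)].
Sum ≈ 11.371149.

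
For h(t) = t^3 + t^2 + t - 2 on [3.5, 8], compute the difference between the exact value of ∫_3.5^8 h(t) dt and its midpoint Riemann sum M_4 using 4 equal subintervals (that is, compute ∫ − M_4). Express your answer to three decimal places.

Exact integral: ∫_3.5^8 h(t) dt = 1159.734375.
M_4 ≈ 1151.07275.
Error ≈ 1159.734375 − 1151.07275 ≈ 8.662.

8.662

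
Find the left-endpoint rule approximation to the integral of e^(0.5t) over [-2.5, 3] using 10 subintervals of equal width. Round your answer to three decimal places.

Δt = (3 − (-2.5))/10 = 0.55.
Left endpoints: -2.5, -1.95, -1.4, -0.85, -0.3, 0.25, 0.8, 1.35, 1.9, 2.45.
f(-2.5) ≈ 0.287, f(-1.95) ≈ 0.377, f(-1.4) ≈ 0.497, f(-0.85) ≈ 0.654, f(-0.3) ≈ 0.861, f(0.25) ≈ 1.133, f(0.8) ≈ 1.492, f(1.35) ≈ 1.964, f(1.9) ≈ 2.586, f(2.45) ≈ 3.404.
Sum = Δt · [f(-2.5) + f(-1.95) + f(-1.4) + ...].
Sum ≈ 7.290.

7.290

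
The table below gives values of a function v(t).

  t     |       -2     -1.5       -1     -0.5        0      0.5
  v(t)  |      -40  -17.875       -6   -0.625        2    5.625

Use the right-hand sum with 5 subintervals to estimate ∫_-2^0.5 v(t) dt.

Δt = 0.5.
Sum = 0.5·[(-17.875) + (-6) + (-0.625) + 2 + 5.625] = -8.4375.

-8.4375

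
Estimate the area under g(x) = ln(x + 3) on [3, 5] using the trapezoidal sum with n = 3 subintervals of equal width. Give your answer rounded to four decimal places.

3.8834

Δx = (5 − 3)/3 = 2/3.
g(3) ≈ 1.7918, g(11/3) ≈ 1.8971, g(13/3) ≈ 1.9924, g(5) ≈ 2.0794.
T_3 = (Δx/2)·[g(x_0) + 2g(x_1) + 2g(x_2) + g(x_3)].
Sum ≈ 3.8834.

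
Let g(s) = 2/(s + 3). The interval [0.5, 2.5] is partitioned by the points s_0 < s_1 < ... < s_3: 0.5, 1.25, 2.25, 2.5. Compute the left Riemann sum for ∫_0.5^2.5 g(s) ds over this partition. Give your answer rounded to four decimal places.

0.9944

Subinterval widths: 0.75, 1, 0.25.
Left endpoints: 0.5, 1.25, 2.25.
g(0.5) = 4/7, g(1.25) = 8/17, g(2.25) = 8/21.
Sum = Σ Δs_i · g(s_i).
Sum ≈ 0.9944.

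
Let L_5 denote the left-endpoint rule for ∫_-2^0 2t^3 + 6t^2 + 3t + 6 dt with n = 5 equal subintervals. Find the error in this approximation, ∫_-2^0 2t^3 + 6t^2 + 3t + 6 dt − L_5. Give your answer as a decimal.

Exact integral: ∫_-2^0 f(t) dt = 14.
L_5 = 14.4.
Error = 14 − 14.4 = -0.4.

-0.4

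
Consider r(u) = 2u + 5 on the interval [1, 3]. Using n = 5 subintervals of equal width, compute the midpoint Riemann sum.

18

Δu = (3 − 1)/5 = 0.4.
Midpoints: 1.2, 1.6, 2, 2.4, 2.8.
r(1.2) = 7.4, r(1.6) = 8.2, r(2) = 9, r(2.4) = 9.8, r(2.8) = 10.6.
Sum = Δu · [r(1.2) + r(1.6) + r(2) + r(2.4) + r(2.8)].
Sum = 18.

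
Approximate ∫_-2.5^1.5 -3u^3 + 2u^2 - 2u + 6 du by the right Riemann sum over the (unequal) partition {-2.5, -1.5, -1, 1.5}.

23.5625

Subinterval widths: 1, 0.5, 2.5.
Right endpoints: -1.5, -1, 1.5.
f(-1.5) = 23.625, f(-1) = 13, f(1.5) = -2.625.
Sum = Σ Δu_i · f(u_i).
Sum = 23.5625.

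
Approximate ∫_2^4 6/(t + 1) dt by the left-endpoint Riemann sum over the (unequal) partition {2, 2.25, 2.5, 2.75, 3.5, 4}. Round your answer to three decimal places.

3.257

Subinterval widths: 0.25, 0.25, 0.25, 0.75, 0.5.
Left endpoints: 2, 2.25, 2.5, 2.75, 3.5.
f(2) = 2, f(2.25) = 24/13, f(2.5) = 12/7, f(2.75) = 1.6, f(3.5) = 4/3.
Sum = Σ Δt_i · f(t_i).
Sum ≈ 3.257.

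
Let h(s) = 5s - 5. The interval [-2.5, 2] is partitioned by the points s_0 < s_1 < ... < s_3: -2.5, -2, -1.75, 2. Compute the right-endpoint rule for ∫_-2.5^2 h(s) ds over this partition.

7.8125

Subinterval widths: 0.5, 0.25, 3.75.
Right endpoints: -2, -1.75, 2.
h(-2) = -15, h(-1.75) = -13.75, h(2) = 5.
Sum = Σ Δs_i · h(s_i).
Sum = 7.8125.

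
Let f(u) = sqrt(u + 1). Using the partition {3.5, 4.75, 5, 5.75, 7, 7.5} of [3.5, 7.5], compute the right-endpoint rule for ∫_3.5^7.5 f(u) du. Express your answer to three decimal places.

10.552

Subinterval widths: 1.25, 0.25, 0.75, 1.25, 0.5.
Right endpoints: 4.75, 5, 5.75, 7, 7.5.
f(4.75) ≈ 2.398, f(5) ≈ 2.449, f(5.75) ≈ 2.598, f(7) ≈ 2.828, f(7.5) ≈ 2.915.
Sum = Σ Δu_i · f(u_i).
Sum ≈ 10.552.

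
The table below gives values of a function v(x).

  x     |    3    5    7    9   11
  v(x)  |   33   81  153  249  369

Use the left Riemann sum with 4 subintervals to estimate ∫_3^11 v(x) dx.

1032

Δx = 2.
Sum = 2·[33 + 81 + 153 + 249] = 1032.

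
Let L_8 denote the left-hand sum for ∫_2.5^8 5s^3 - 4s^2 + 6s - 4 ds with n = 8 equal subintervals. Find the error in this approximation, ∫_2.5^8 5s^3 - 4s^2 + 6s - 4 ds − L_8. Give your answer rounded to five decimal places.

752.69523

Exact integral: ∫_2.5^8 f(s) ds ≈ 4560.5885417.
L_8 ≈ 3807.8933105.
Error ≈ 4560.5885417 − 3807.8933105 ≈ 752.69523.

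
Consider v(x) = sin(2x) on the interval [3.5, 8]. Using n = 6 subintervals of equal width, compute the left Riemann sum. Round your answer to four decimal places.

1.0433

Δx = (8 − 3.5)/6 = 0.75.
Left endpoints: 3.5, 4.25, 5, 5.75, 6.5, 7.25.
v(3.5) ≈ 0.6570, v(4.25) ≈ 0.7985, v(5) ≈ -0.5440, v(5.75) ≈ -0.8755, v(6.5) ≈ 0.4202, v(7.25) ≈ 0.9349.
Sum = Δx · [v(3.5) + v(4.25) + v(5) + ...].
Sum ≈ 1.0433.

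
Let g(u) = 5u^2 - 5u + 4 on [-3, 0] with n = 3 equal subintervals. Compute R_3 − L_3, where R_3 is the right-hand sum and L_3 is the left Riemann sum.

R_3 = 52.
L_3 = 112.
R_3 − L_3 = -60.

-60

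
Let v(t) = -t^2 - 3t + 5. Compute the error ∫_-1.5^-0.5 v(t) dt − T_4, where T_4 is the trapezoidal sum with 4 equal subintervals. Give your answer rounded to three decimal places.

0.010

Exact integral: ∫_-1.5^-0.5 v(t) dt ≈ 6.91667.
T_4 = 6.90625.
Error ≈ 6.91667 − 6.90625 ≈ 0.010.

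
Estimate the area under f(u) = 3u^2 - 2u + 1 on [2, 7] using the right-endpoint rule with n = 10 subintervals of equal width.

Δu = (7 − 2)/10 = 0.5.
Right endpoints: 2.5, 3, 3.5, 4, 4.5, 5, 5.5, 6, 6.5, 7.
f(2.5) = 14.75, f(3) = 22, f(3.5) = 30.75, f(4) = 41, f(4.5) = 52.75, f(5) = 66, f(5.5) = 80.75, f(6) = 97, f(6.5) = 114.75, f(7) = 134.
Sum = Δu · [f(2.5) + f(3) + f(3.5) + ...].
Sum = 326.875.

326.875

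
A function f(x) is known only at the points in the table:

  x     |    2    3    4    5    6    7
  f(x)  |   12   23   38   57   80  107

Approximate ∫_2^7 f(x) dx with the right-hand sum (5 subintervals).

Δx = 1.
Sum = 1·[23 + 38 + 57 + 80 + 107] = 305.

305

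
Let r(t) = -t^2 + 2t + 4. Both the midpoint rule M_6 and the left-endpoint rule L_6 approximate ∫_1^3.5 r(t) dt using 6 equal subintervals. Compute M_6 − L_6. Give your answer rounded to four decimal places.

-1.1936

M_6 ≈ 7.327836.
L_6 ≈ 8.521412.
M_6 − L_6 ≈ -1.1936.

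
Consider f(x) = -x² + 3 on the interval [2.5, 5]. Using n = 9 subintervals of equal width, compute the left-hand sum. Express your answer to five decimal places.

-26.38632

Δx = (5 − 2.5)/9 = 5/18.
Left endpoints: 2.5, 25/9, 55/18, 10/3, 65/18, 35/9, 25/6, 40/9, 85/18.
f(2.5) = -3.25, f(25/9) = -382/81, f(55/18) = -2053/324, f(10/3) = -73/9, f(65/18) = -3253/324, f(35/9) = -982/81, f(25/6) = -517/36, f(40/9) = -1357/81, f(85/18) = -6253/324.
Sum = Δx · [f(2.5) + f(25/9) + f(55/18) + ...].
Sum ≈ -26.38632.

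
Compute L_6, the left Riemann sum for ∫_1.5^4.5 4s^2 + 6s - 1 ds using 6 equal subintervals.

Δs = (4.5 − 1.5)/6 = 0.5.
Left endpoints: 1.5, 2, 2.5, 3, 3.5, 4.
f(1.5) = 17, f(2) = 27, f(2.5) = 39, f(3) = 53, f(3.5) = 69, f(4) = 87.
Sum = Δs · [f(1.5) + f(2) + f(2.5) + ...].
Sum = 146.

146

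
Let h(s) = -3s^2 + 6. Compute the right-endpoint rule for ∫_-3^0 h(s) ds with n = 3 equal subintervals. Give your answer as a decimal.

Δs = (0 − (-3))/3 = 1.
Right endpoints: -2, -1, 0.
h(-2) = -6, h(-1) = 3, h(0) = 6.
Sum = Δs · [h(-2) + h(-1) + h(0)].
Sum = 3.

3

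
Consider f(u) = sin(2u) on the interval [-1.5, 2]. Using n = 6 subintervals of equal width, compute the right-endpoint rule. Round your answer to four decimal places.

-0.3282

Δu = (2 − (-1.5))/6 = 7/12.
Right endpoints: -11/12, -1/3, 0.25, 5/6, 17/12, 2.
f(-11/12) ≈ -0.9657, f(-1/3) ≈ -0.6184, f(0.25) ≈ 0.4794, f(5/6) ≈ 0.9954, f(17/12) ≈ 0.3034, f(2) ≈ -0.7568.
Sum = Δu · [f(-11/12) + f(-1/3) + f(0.25) + ...].
Sum ≈ -0.3282.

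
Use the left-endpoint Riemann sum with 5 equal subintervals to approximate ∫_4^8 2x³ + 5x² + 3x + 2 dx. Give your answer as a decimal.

Δx = (8 − 4)/5 = 0.8.
Left endpoints: 4, 4.8, 5.6, 6.4, 7.2.
f(4) = 222, f(4.8) = 352.784, f(5.6) = 526.832, f(6.4) = 750.288, f(7.2) = 1029.296.
Sum = Δx · [f(4) + f(4.8) + f(5.6) + f(6.4) + f(7.2)].
Sum = 2304.96.

2304.96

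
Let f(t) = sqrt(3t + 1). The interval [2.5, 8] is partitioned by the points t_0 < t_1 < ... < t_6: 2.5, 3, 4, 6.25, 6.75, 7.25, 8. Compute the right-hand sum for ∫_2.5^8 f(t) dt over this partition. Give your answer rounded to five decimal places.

23.62564

Subinterval widths: 0.5, 1, 2.25, 0.5, 0.5, 0.75.
Right endpoints: 3, 4, 6.25, 6.75, 7.25, 8.
f(3) ≈ 3.16228, f(4) ≈ 3.60555, f(6.25) ≈ 4.44410, f(6.75) ≈ 4.60977, f(7.25) ≈ 4.76970, f(8) ≈ 5.00000.
Sum = Σ Δt_i · f(t_i).
Sum ≈ 23.62564.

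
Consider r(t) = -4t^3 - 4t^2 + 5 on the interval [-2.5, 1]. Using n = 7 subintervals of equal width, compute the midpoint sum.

Δt = (1 − (-2.5))/7 = 0.5.
Midpoints: -2.25, -1.75, -1.25, -0.75, -0.25, 0.25, 0.75.
r(-2.25) = 30.3125, r(-1.75) = 14.1875, r(-1.25) = 6.5625, r(-0.75) = 4.4375, r(-0.25) = 4.8125, r(0.25) = 4.6875, r(0.75) = 1.0625.
Sum = Δt · [r(-2.25) + r(-1.75) + r(-1.25) + ...].
Sum = 33.03125.

33.03125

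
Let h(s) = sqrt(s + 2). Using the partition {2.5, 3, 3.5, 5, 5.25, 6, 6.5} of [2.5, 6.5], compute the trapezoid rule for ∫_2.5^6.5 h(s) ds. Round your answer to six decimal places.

Subinterval widths: 0.5, 0.5, 1.5, 0.25, 0.75, 0.5.
h(2.5) ≈ 2.121320, h(3) ≈ 2.236068, h(3.5) ≈ 2.345208, h(5) ≈ 2.645751, h(5.25) ≈ 2.692582, h(6) ≈ 2.828427, h(6.5) ≈ 2.915476.
On each subinterval the trapezoid contributes (Δs_i/2)·[h(s_{i-1}) + h(s_i)].
Sum ≈ 10.151531.

10.151531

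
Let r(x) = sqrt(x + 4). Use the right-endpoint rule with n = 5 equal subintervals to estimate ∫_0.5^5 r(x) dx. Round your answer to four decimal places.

12.0268

Δx = (5 − 0.5)/5 = 0.9.
Right endpoints: 1.4, 2.3, 3.2, 4.1, 5.
r(1.4) ≈ 2.3238, r(2.3) ≈ 2.5100, r(3.2) ≈ 2.6833, r(4.1) ≈ 2.8460, r(5) ≈ 3.0000.
Sum = Δx · [r(1.4) + r(2.3) + r(3.2) + r(4.1) + r(5)].
Sum ≈ 12.0268.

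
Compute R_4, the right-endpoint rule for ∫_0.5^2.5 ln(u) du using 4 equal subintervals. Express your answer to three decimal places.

1.007

Δu = (2.5 − 0.5)/4 = 0.5.
Right endpoints: 1, 1.5, 2, 2.5.
f(1) ≈ 0.000, f(1.5) ≈ 0.405, f(2) ≈ 0.693, f(2.5) ≈ 0.916.
Sum = Δu · [f(1) + f(1.5) + f(2) + f(2.5)].
Sum ≈ 1.007.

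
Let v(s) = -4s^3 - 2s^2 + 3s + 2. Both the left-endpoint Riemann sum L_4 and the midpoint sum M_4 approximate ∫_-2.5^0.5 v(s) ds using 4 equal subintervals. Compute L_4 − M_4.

19.96875

L_4 = 44.0625.
M_4 = 24.09375.
L_4 − M_4 = 19.96875.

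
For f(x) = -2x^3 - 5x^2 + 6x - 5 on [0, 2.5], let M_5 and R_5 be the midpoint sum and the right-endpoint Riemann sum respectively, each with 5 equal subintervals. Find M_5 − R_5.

M_5 = -38.671875.
R_5 = -52.5.
M_5 − R_5 = 13.828125.

13.828125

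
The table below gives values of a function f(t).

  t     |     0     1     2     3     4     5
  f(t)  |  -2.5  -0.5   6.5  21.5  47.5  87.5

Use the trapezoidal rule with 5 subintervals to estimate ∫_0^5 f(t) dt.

Δt = 1.
T_5 = (1/2)·[(-2.5) + 2·(-0.5) + 2·6.5 + 2·21.5 + 2·47.5 + 87.5] = 117.5.

117.5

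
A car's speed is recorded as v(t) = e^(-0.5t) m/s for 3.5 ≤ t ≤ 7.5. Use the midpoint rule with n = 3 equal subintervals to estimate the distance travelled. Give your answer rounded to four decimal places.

0.2950

Δt = (7.5 − 3.5)/3 = 4/3.
Midpoints: 25/6, 5.5, 41/6.
v(25/6) ≈ 0.1245, v(5.5) ≈ 0.0639, v(41/6) ≈ 0.0328.
Sum = Δt · [v(25/6) + v(5.5) + v(41/6)].
Sum ≈ 0.2950.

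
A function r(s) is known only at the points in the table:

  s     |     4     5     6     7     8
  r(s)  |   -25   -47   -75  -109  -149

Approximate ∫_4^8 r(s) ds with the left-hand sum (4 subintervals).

-256

Δs = 1.
Sum = 1·[(-25) + (-47) + (-75) + (-109)] = -256.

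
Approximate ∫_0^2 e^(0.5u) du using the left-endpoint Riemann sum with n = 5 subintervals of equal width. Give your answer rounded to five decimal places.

Δu = (2 − 0)/5 = 0.4.
Left endpoints: 0, 0.4, 0.8, 1.2, 1.6.
f(0) ≈ 1.00000, f(0.4) ≈ 1.22140, f(0.8) ≈ 1.49182, f(1.2) ≈ 1.82212, f(1.6) ≈ 2.22554.
Sum = Δu · [f(0) + f(0.4) + f(0.8) + f(1.2) + f(1.6)].
Sum ≈ 3.10435.

3.10435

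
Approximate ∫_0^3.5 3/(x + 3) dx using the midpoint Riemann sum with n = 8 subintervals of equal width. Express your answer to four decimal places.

Δx = (3.5 − 0)/8 = 0.4375.
Midpoints: 0.21875, 0.65625, 1.09375, 1.53125, 1.96875, 2.40625, 2.84375, 3.28125.
f(0.21875) = 96/103, f(0.65625) = 32/39, f(1.09375) = 96/131, f(1.53125) = 96/145, f(1.96875) = 32/53, f(2.40625) = 96/173, f(2.84375) = 96/187, f(3.28125) = 32/67.
Sum = Δx · [f(0.21875) + f(0.65625) + f(1.09375) + ...].
Sum ≈ 2.3175.

2.3175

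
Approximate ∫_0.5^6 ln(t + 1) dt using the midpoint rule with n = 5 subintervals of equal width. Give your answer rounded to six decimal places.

7.538672

Δt = (6 − 0.5)/5 = 1.1.
Midpoints: 1.05, 2.15, 3.25, 4.35, 5.45.
f(1.05) ≈ 0.717840, f(2.15) ≈ 1.147402, f(3.25) ≈ 1.446919, f(4.35) ≈ 1.677097, f(5.45) ≈ 1.864080.
Sum = Δt · [f(1.05) + f(2.15) + f(3.25) + f(4.35) + f(5.45)].
Sum ≈ 7.538672.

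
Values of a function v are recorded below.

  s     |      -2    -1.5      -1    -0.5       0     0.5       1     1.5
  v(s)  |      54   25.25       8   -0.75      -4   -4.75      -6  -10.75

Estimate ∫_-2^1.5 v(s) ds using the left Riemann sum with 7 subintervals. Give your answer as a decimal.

35.875

Δs = 0.5.
Sum = 0.5·[54 + 25.25 + 8 + (-0.75) + (-4) + (-4.75) + (-6)] = 35.875.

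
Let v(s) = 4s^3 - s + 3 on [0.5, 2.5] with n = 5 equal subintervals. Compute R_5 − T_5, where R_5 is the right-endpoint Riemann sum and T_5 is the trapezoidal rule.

R_5 = 54.96.
T_5 = 42.96.
R_5 − T_5 = 12.

12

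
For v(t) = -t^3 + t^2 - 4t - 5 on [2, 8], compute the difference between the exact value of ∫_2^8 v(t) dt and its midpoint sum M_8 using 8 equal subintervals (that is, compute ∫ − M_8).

-3.9375

Exact integral: ∫_2^8 v(t) dt = -1002.
M_8 = -998.0625.
Error = -1002 − (-998.0625) = -3.9375.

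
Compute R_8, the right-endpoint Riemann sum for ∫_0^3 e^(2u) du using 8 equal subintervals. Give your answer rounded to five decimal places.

Δu = (3 − 0)/8 = 0.375.
Right endpoints: 0.375, 0.75, 1.125, 1.5, 1.875, 2.25, 2.625, 3.
f(0.375) ≈ 2.11700, f(0.75) ≈ 4.48169, f(1.125) ≈ 9.48774, f(1.5) ≈ 20.08554, f(1.875) ≈ 42.52108, f(2.25) ≈ 90.01713, f(2.625) ≈ 190.56627, f(3) ≈ 403.42879.
Sum = Δu · [f(0.375) + f(0.75) + f(1.125) + ...].
Sum ≈ 286.01446.

286.01446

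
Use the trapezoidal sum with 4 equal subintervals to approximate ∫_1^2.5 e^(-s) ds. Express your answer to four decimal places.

0.2891

Δs = (2.5 − 1)/4 = 0.375.
f(1) ≈ 0.3679, f(1.375) ≈ 0.2528, f(1.75) ≈ 0.1738, f(2.125) ≈ 0.1194, f(2.5) ≈ 0.0821.
T_4 = (Δs/2)·[f(s_0) + 2f(s_1) + 2f(s_2) + 2f(s_3) + f(s_4)].
Sum ≈ 0.2891.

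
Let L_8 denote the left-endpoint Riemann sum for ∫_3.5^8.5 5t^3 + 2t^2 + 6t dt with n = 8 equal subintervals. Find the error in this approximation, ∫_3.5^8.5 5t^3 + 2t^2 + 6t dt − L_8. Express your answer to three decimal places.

909.505

Exact integral: ∫_3.5^8.5 f(t) dt ≈ 6898.33333.
L_8 = 5988.828125.
Error ≈ 6898.33333 − 5988.828125 ≈ 909.505.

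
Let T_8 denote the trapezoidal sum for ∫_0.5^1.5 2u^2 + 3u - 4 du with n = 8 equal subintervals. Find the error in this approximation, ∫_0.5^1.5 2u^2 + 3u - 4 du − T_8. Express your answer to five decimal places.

Exact integral: ∫_0.5^1.5 f(u) du ≈ 1.1666667.
T_8 = 1.171875.
Error ≈ 1.1666667 − 1.171875 ≈ -0.00521.

-0.00521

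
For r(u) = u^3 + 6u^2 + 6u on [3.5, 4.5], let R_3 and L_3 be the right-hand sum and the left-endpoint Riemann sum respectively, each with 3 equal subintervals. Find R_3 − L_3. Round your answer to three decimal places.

34.083

R_3 = 202.875.
L_3 ≈ 168.79167.
R_3 − L_3 ≈ 34.083.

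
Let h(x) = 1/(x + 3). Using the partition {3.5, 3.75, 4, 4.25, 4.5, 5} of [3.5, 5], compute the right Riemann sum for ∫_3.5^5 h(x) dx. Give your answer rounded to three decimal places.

0.203

Subinterval widths: 0.25, 0.25, 0.25, 0.25, 0.5.
Right endpoints: 3.75, 4, 4.25, 4.5, 5.
h(3.75) = 4/27, h(4) = 1/7, h(4.25) = 4/29, h(4.5) = 2/15, h(5) = 0.125.
Sum = Σ Δx_i · h(x_i).
Sum ≈ 0.203.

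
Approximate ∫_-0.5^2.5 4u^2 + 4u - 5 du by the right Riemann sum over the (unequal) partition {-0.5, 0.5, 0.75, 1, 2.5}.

43.8125

Subinterval widths: 1, 0.25, 0.25, 1.5.
Right endpoints: 0.5, 0.75, 1, 2.5.
f(0.5) = -2, f(0.75) = 0.25, f(1) = 3, f(2.5) = 30.
Sum = Σ Δu_i · f(u_i).
Sum = 43.8125.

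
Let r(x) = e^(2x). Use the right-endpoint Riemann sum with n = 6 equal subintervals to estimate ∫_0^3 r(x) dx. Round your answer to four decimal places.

Δx = (3 − 0)/6 = 0.5.
Right endpoints: 0.5, 1, 1.5, 2, 2.5, 3.
r(0.5) ≈ 2.7183, r(1) ≈ 7.3891, r(1.5) ≈ 20.0855, r(2) ≈ 54.5982, r(2.5) ≈ 148.4132, r(3) ≈ 403.4288.
Sum = Δx · [r(0.5) + r(1) + r(1.5) + ...].
Sum ≈ 318.3165.

318.3165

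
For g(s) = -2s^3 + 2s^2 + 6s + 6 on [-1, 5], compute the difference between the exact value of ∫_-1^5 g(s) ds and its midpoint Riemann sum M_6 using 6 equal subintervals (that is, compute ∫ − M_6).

-5

Exact integral: ∫_-1^5 g(s) ds = -120.
M_6 = -115.
Error = -120 − (-115) = -5.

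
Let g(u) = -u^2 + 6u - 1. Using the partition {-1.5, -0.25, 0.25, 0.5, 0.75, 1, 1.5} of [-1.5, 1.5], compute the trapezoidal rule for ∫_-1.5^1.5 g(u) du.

Subinterval widths: 1.25, 0.5, 0.25, 0.25, 0.25, 0.5.
g(-1.5) = -12.25, g(-0.25) = -2.5625, g(0.25) = 0.4375, g(0.5) = 1.75, g(0.75) = 2.9375, g(1) = 4, g(1.5) = 5.75.
On each subinterval the trapezoid contributes (Δu_i/2)·[g(u_{i-1}) + g(u_i)].
Sum = -5.625.

-5.625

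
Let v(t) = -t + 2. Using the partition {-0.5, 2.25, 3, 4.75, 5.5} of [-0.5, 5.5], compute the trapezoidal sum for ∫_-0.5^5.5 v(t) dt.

Subinterval widths: 2.75, 0.75, 1.75, 0.75.
v(-0.5) = 2.5, v(2.25) = -0.25, v(3) = -1, v(4.75) = -2.75, v(5.5) = -3.5.
On each subinterval the trapezoid contributes (Δt_i/2)·[v(t_{i-1}) + v(t_i)].
Sum = -3.

-3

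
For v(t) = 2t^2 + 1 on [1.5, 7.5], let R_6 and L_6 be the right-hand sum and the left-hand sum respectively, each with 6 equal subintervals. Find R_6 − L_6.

R_6 = 341.
L_6 = 233.
R_6 − L_6 = 108.

108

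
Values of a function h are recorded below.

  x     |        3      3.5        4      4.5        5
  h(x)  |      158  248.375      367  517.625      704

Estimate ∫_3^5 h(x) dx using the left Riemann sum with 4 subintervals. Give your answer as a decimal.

Δx = 0.5.
Sum = 0.5·[158 + 248.375 + 367 + 517.625] = 645.5.

645.5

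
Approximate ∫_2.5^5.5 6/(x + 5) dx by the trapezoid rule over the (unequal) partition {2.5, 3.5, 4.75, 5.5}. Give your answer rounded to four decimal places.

Subinterval widths: 1, 1.25, 0.75.
f(2.5) = 0.8, f(3.5) = 12/17, f(4.75) = 8/13, f(5.5) = 4/7.
On each subinterval the trapezoid contributes (Δx_i/2)·[f(x_{i-1}) + f(x_i)].
Sum ≈ 2.0238.

2.0238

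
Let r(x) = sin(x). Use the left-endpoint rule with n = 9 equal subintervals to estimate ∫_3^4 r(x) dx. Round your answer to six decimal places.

-0.286118

Δx = (4 − 3)/9 = 1/9.
Left endpoints: 3, 28/9, 29/9, 10/3, 31/9, 32/9, 11/3, 34/9, 35/9.
r(3) ≈ 0.141120, r(28/9) ≈ 0.030477, r(29/9) ≈ -0.080542, r(10/3) ≈ -0.190568, r(31/9) ≈ -0.298243, r(32/9) ≈ -0.402241, r(11/3) ≈ -0.501277, r(34/9) ≈ -0.594131, r(35/9) ≈ -0.679658.
Sum = Δx · [r(3) + r(28/9) + r(29/9) + ...].
Sum ≈ -0.286118.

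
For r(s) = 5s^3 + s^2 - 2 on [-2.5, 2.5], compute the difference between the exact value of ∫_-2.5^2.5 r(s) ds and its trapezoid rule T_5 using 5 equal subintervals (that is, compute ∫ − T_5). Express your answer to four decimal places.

-0.8333

Exact integral: ∫_-2.5^2.5 r(s) ds ≈ 0.416667.
T_5 = 1.25.
Error ≈ 0.416667 − 1.25 ≈ -0.8333.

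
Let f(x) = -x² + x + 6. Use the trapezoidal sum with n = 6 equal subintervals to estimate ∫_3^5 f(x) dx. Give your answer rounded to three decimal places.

Δx = (5 − 3)/6 = 1/3.
f(3) = 0, f(10/3) = -16/9, f(11/3) = -34/9, f(4) = -6, f(13/3) = -76/9, f(14/3) = -100/9, f(5) = -14.
T_6 = (Δx/2)·[f(x_0) + 2f(x_1) + ... + 2f(x_{5}) + f(x_6)].
Sum ≈ -12.704.

-12.704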